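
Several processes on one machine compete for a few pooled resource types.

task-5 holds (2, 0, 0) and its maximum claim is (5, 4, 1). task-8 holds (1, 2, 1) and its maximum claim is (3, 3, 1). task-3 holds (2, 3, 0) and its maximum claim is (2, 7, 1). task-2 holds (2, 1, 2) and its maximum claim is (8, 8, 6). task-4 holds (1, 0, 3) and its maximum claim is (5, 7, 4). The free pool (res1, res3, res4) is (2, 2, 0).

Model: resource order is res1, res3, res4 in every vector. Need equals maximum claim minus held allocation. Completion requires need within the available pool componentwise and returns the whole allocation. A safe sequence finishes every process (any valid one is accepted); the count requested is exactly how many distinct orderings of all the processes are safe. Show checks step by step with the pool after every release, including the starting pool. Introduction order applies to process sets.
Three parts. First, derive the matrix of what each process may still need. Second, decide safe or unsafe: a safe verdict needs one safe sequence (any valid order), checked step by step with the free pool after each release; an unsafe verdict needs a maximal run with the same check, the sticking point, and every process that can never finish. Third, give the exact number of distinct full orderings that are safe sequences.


(1) Remaining need (order res1, res3, res4):
  task-5: (3, 4, 1)
  task-8: (2, 1, 0)
  task-3: (0, 4, 1)
  task-2: (6, 7, 4)
  task-4: (4, 7, 1)
(2) SAFE, for example via the order task-8, task-3, task-4, task-2, task-5.
Key observation: the order's first zero-slack moment is task-8 ((2, 1, 0) needed, (2, 2, 0) free — a requested resource with nothing to spare).
Step-by-step check:
  pool = (2, 2, 0)
  run task-8 (needs (2, 1, 0), free (2, 2, 0)); after release of (1, 2, 1) the pool is (3, 4, 1)
  run task-3 (needs (0, 4, 1), free (3, 4, 1)); after release of (2, 3, 0) the pool is (5, 7, 1)
  run task-4 (needs (4, 7, 1), free (5, 7, 1)); after release of (1, 0, 3) the pool is (6, 7, 4)
  run task-2 (needs (6, 7, 4), free (6, 7, 4)); after release of (2, 1, 2) the pool is (8, 8, 6)
  run task-5 (needs (3, 4, 1), free (8, 8, 6)); after release of (2, 0, 0) the pool is (10, 8, 6)
(3) Precisely 4 of the possible complete orderings are safe sequences.


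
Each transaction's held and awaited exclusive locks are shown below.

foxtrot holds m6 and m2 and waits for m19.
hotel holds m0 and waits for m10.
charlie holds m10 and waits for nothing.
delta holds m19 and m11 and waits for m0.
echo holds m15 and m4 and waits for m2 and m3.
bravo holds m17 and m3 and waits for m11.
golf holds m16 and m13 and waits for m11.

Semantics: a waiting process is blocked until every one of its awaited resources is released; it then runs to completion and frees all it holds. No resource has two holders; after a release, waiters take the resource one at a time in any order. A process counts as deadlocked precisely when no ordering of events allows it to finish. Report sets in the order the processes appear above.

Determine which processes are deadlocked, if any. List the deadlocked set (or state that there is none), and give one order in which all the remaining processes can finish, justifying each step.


Nothing here is deadlocked.
Key observation: the wait relation is loop-free; peeling off processes with no waits unwinds the whole state.
The rest can finish in the order charlie, hotel, delta, golf, bravo, foxtrot, echo.
Verifying each step:
  charlie: no waits; runs immediately, freeing m10
  hotel: everything it awaited (m10) is free; runs, freeing m0
  delta: everything it awaited (m0) is free; runs, freeing m19 and m11
  golf: everything it awaited (m11) is free; runs, freeing m16 and m13
  bravo: everything it awaited (m11) is free; runs, freeing m17 and m3
  foxtrot: everything it awaited (m19) is free; runs, freeing m6 and m2
  echo: everything it awaited (m2 and m3) is free; runs, freeing m15 and m4


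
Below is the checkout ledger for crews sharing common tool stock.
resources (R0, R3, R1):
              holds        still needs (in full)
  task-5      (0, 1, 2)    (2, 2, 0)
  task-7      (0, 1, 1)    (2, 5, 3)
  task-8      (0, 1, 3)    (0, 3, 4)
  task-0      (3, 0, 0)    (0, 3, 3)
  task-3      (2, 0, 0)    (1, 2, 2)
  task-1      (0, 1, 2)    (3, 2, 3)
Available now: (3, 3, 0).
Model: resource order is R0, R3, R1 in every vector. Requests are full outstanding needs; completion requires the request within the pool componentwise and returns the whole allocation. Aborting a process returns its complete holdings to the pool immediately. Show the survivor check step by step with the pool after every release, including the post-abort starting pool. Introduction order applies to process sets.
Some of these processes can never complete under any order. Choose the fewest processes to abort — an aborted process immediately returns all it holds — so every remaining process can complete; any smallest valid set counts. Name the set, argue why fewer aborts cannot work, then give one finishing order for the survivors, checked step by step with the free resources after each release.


Minimum abort set: task-1.
Key observation: no ordering could ever have run task-7 before the abort of task-1; with (0, 1, 2) back in the pool it fits at step 2.
No smaller set exists: with zero aborts the deadlock remains.
The survivors complete as task-5, task-7, task-0, task-3, task-8. Step-by-step check (starting from the post-abort pool):
  pool = (3, 4, 2)
  run task-5 (needs (2, 2, 0), free (3, 4, 2)); after release of (0, 1, 2) the pool is (3, 5, 4)
  run task-7 (needs (2, 5, 3), free (3, 5, 4)); after release of (0, 1, 1) the pool is (3, 6, 5)
  run task-0 (needs (0, 3, 3), free (3, 6, 5)); after release of (3, 0, 0) the pool is (6, 6, 5)
  run task-3 (needs (1, 2, 2), free (6, 6, 5)); after release of (2, 0, 0) the pool is (8, 6, 5)
  run task-8 (needs (0, 3, 4), free (8, 6, 5)); after release of (0, 1, 3) the pool is (8, 7, 8)


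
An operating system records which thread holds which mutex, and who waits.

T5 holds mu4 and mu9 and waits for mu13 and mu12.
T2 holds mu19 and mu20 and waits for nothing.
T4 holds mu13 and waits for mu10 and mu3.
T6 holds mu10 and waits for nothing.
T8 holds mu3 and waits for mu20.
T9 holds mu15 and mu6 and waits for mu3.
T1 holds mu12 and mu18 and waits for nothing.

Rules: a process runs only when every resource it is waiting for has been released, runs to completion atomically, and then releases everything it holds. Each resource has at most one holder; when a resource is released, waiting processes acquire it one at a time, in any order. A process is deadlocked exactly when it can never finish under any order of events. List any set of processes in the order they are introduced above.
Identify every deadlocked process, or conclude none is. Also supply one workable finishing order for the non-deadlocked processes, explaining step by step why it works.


Nothing here is deadlocked.
Key observation: all waits point, directly or indirectly, at processes that can finish, so nothing is permanently blocked.
A valid finishing order for the others: T2, T8, T1, T6, T4, T9, T5.
Step-by-step check:
  T2: no waits; runs immediately, freeing mu19 and mu20
  T8: everything it awaited (mu20) is free; runs, freeing mu3
  T1: no waits; runs immediately, freeing mu12 and mu18
  T6: no waits; runs immediately, freeing mu10
  T4: everything it awaited (mu10 and mu3) is free; runs, freeing mu13
  T9: everything it awaited (mu3) is free; runs, freeing mu15 and mu6
  T5: everything it awaited (mu13 and mu12) is free; runs, freeing mu4 and mu9


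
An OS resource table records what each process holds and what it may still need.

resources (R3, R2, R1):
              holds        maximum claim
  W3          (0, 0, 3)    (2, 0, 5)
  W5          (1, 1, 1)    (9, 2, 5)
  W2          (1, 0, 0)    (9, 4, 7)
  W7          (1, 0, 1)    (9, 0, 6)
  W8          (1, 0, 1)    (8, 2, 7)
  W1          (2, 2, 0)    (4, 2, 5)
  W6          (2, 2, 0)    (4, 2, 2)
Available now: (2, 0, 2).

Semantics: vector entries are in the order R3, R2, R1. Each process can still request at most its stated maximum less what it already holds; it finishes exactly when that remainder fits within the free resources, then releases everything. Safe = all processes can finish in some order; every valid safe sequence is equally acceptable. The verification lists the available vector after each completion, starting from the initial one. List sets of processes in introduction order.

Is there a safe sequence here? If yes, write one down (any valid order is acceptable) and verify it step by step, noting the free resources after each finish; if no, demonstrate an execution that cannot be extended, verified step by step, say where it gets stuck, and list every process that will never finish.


UNSAFE — no complete ordering exists.
Key observation: W3, W1, W6 can finish, but then (6, 4, 5) is all there is, and the blocked group's R3 demands exceed it.
Going as far as possible: W3, W1, W6; after that, nothing fits. Verifying each step:
  pool = (2, 0, 2)
  W3 needs (2, 0, 2) <= (2, 0, 2) -> finishes; pool += (0, 0, 3) = (2, 0, 5)
  W1 needs (2, 0, 5) <= (2, 0, 5) -> finishes; pool += (2, 2, 0) = (4, 2, 5)
  W6 needs (2, 0, 2) <= (4, 2, 5) -> finishes; pool += (2, 2, 0) = (6, 4, 5)
  W5 cannot run: need (8, 1, 4) vs free (6, 4, 5) (insufficient R3)
  W2 cannot run: need (8, 4, 7) vs free (6, 4, 5) (insufficient R3 and R1)
  W7 cannot run: need (8, 0, 5) vs free (6, 4, 5) (insufficient R3)
  W8 cannot run: need (7, 2, 6) vs free (6, 4, 5) (insufficient R3 and R1)
Permanently blocked: W5, W2, W7 and W8.


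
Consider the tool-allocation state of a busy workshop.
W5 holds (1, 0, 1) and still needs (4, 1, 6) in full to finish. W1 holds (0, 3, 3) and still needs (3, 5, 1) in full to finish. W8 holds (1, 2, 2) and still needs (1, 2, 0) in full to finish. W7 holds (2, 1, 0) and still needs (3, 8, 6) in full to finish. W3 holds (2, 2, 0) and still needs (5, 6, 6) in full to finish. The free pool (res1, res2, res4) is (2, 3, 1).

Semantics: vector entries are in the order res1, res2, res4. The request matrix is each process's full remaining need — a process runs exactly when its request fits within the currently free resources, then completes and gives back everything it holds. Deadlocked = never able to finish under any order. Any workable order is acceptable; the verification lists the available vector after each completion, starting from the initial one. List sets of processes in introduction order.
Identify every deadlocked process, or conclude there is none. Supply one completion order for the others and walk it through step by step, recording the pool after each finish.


Nothing here is deadlocked.
Key observation: W8 can run right away; the returned allocation unlocks the remaining processes in turn.
The rest can finish in the order W8, W1, W7, W3, W5. Check, step by step:
  pool = (2, 3, 1)
  W8: need (1, 2, 0) fits (2, 3, 1); releases (1, 2, 2), pool now (3, 5, 3)
  W1: need (3, 5, 1) fits (3, 5, 3); releases (0, 3, 3), pool now (3, 8, 6)
  W7: need (3, 8, 6) fits (3, 8, 6); releases (2, 1, 0), pool now (5, 9, 6)
  W3: need (5, 6, 6) fits (5, 9, 6); releases (2, 2, 0), pool now (7, 11, 6)
  W5: need (4, 1, 6) fits (7, 11, 6); releases (1, 0, 1), pool now (8, 11, 7)


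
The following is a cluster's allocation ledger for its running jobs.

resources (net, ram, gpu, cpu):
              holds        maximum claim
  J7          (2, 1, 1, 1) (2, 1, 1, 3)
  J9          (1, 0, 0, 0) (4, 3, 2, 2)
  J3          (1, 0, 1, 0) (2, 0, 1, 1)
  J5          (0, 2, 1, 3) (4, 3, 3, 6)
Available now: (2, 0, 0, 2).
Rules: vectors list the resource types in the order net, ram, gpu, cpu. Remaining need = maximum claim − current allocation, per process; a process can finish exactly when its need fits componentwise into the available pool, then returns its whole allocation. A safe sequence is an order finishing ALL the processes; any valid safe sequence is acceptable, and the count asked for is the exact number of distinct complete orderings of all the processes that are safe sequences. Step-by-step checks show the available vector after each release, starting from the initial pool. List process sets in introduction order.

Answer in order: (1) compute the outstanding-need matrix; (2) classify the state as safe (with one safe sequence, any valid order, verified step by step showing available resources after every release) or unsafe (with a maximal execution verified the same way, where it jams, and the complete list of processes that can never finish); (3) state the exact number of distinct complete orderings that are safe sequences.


(1) Outstanding need per process (order net, ram, gpu, cpu):
  J7: (0, 0, 0, 2)
  J9: (3, 3, 2, 2)
  J3: (1, 0, 0, 1)
  J5: (4, 1, 2, 3)
(2) The state is SAFE; one workable sequence: J3, J7, J5, J9.
Key observation: J7 marks the first exact bind of the order: its need (0, 0, 0, 2) fits the free (3, 0, 1, 2) with zero slack on a requested resource.
Verifying each step:
  pool = (2, 0, 0, 2)
  J3 needs (1, 0, 0, 1) <= (2, 0, 0, 2) -> finishes; pool += (1, 0, 1, 0) = (3, 0, 1, 2)
  J7 needs (0, 0, 0, 2) <= (3, 0, 1, 2) -> finishes; pool += (2, 1, 1, 1) = (5, 1, 2, 3)
  J5 needs (4, 1, 2, 3) <= (5, 1, 2, 3) -> finishes; pool += (0, 2, 1, 3) = (5, 3, 3, 6)
  J9 needs (3, 3, 2, 2) <= (5, 3, 3, 6) -> finishes; pool += (1, 0, 0, 0) = (6, 3, 3, 6)
(3) The exact count: 2 of the possible complete orderings are safe sequences.


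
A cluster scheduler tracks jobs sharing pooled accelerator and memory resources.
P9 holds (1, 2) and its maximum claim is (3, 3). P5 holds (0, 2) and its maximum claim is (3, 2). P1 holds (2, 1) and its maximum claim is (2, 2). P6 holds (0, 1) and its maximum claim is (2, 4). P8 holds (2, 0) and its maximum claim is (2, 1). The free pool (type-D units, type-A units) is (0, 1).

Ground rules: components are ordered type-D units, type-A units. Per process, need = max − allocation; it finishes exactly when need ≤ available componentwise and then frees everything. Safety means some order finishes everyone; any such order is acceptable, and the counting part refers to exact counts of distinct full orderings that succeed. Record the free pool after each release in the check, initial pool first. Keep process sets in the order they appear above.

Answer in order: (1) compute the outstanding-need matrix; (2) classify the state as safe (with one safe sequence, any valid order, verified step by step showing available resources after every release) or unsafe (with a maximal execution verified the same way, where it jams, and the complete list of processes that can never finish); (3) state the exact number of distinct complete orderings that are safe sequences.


(1) Outstanding need per process (order type-D units, type-A units):
  P9: (2, 1)
  P5: (3, 0)
  P1: (0, 1)
  P6: (2, 3)
  P8: (0, 1)
(2) The state is SAFE; one workable sequence: P1, P8, P9, P6, P5.
Key observation: the first exact fit in this order is P1 — it needs (0, 1) with (0, 1) free, meeting a requested resource to the last unit.
Walking it through:
  pool = (0, 1)
  P1 needs (0, 1) <= (0, 1) -> finishes; pool += (2, 1) = (2, 2)
  P8 needs (0, 1) <= (2, 2) -> finishes; pool += (2, 0) = (4, 2)
  P9 needs (2, 1) <= (4, 2) -> finishes; pool += (1, 2) = (5, 4)
  P6 needs (2, 3) <= (5, 4) -> finishes; pool += (0, 1) = (5, 5)
  P5 needs (3, 0) <= (5, 5) -> finishes; pool += (0, 2) = (5, 7)
(3) The exact count: 20 of the possible complete orderings are safe sequences.


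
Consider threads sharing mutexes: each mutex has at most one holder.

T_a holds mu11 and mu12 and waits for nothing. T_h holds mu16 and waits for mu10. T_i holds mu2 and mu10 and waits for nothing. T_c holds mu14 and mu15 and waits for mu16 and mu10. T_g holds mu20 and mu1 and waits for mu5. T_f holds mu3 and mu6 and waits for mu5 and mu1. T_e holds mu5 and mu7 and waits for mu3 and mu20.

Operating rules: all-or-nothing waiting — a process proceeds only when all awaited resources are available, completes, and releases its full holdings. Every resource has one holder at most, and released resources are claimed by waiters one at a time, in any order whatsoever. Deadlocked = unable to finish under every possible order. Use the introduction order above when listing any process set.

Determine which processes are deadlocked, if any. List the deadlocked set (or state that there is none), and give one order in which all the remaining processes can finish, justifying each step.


Deadlocked set: T_g, T_f and T_e.
Key observation: the loop T_g -> T_e -> T_g blocks itself forever; T_f is caught in further circular waits.
A valid finishing order for the others: T_i, T_h, T_c, T_a.
Walking it through:
  run T_i (it waits on nothing); releases mu2 and mu10
  run T_h (all its waits — mu10 — are resolved); releases mu16
  run T_c (all its waits — mu16 and mu10 — are resolved); releases mu14 and mu15
  run T_a (it waits on nothing); releases mu11 and mu12


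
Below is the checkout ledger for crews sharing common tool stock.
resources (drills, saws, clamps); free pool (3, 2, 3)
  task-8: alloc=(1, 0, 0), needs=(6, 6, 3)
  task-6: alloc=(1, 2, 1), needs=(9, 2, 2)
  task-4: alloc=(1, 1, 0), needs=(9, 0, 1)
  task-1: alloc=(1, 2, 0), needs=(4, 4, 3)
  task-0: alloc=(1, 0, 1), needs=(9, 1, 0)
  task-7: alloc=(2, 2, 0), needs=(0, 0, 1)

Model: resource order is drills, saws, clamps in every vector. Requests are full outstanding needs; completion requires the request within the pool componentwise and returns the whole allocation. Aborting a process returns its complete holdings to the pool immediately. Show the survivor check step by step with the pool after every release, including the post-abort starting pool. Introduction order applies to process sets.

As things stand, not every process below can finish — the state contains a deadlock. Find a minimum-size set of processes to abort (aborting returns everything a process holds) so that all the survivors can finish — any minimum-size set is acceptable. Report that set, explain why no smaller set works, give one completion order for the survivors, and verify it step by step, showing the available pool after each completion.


Abort task-6 and task-4.
Key observation: task-0 could never have finished before the abort; with (2, 3, 1) returned by task-6 and task-4, it fits at step 4.
Why nothing smaller works — every single abort fails: task-8 alone leaves task-6 blocked (short on drills); task-6 alone leaves task-4 blocked (short on drills); task-4 alone leaves task-6 blocked (short on drills); task-1 alone leaves task-6 blocked (short on drills); task-0 alone leaves task-6 blocked (short on drills); task-7 alone leaves task-6 blocked (short on drills).
One survivor order: task-7, task-1, task-8, task-0. Step-by-step check (post-abort pool first):
  pool = (5, 5, 4)
  task-7: need (0, 0, 1) fits (5, 5, 4); releases (2, 2, 0), pool now (7, 7, 4)
  task-1: need (4, 4, 3) fits (7, 7, 4); releases (1, 2, 0), pool now (8, 9, 4)
  task-8: need (6, 6, 3) fits (8, 9, 4); releases (1, 0, 0), pool now (9, 9, 4)
  task-0: need (9, 1, 0) fits (9, 9, 4); releases (1, 0, 1), pool now (10, 9, 5)


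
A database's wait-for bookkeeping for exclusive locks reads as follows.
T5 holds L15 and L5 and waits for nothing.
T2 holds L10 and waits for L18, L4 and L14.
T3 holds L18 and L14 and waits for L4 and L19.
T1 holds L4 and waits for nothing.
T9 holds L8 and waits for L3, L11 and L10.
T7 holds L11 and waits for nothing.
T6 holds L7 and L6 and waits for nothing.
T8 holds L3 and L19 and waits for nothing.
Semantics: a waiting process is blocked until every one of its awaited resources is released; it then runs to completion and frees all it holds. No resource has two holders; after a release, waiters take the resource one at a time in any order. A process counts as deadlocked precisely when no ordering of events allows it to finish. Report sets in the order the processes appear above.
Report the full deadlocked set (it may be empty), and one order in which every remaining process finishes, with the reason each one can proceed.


No process is deadlocked.
Key observation: the waits form no ring: some process can always run, and its releases unblock the others one by one.
The rest can finish in the order T7, T1, T8, T6, T3, T2, T5, T9.
Step-by-step check:
  T7 waits on nothing -> runs at once and releases L11
  T1 waits on nothing -> runs at once and releases L4
  T8 waits on nothing -> runs at once and releases L3 and L19
  T6 waits on nothing -> runs at once and releases L7 and L6
  run T3 (all its waits — L4 and L19 — are resolved); releases L18 and L14
  run T2 (all its waits — L18, L4 and L14 — are resolved); releases L10
  T5 waits on nothing -> runs at once and releases L15 and L5
  run T9 (all its waits — L3, L11 and L10 — are resolved); releases L8


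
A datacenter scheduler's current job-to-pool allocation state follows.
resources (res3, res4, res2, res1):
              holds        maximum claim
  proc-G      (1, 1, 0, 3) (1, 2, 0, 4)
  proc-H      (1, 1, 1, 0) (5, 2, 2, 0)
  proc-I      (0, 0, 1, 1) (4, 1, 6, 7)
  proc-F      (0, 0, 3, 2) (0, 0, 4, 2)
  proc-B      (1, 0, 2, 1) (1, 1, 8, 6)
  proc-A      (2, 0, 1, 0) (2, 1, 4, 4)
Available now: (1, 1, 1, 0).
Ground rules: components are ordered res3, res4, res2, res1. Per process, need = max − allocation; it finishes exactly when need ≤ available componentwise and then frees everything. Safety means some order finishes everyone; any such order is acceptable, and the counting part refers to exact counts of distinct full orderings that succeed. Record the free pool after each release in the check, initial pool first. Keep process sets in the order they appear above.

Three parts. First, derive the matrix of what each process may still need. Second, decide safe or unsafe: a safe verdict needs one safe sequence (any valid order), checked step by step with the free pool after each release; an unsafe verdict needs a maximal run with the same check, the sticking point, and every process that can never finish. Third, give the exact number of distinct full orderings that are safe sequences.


(1) Need matrix, components ordered res3, res4, res2, res1:
  proc-G: (0, 1, 0, 1)
  proc-H: (4, 1, 1, 0)
  proc-I: (4, 1, 5, 6)
  proc-F: (0, 0, 1, 0)
  proc-B: (0, 1, 6, 5)
  proc-A: (0, 1, 3, 4)
(2) SAFE — a valid safe sequence is proc-F, proc-G, proc-A, proc-H, proc-B, proc-I.
Key observation: proc-F is the earliest step where a requested resource binds exactly: need (0, 0, 1, 0), pool (1, 1, 1, 0) at its turn.
Check, step by step:
  pool = (1, 1, 1, 0)
  proc-F: need (0, 0, 1, 0) fits (1, 1, 1, 0); releases (0, 0, 3, 2), pool now (1, 1, 4, 2)
  proc-G: need (0, 1, 0, 1) fits (1, 1, 4, 2); releases (1, 1, 0, 3), pool now (2, 2, 4, 5)
  proc-A: need (0, 1, 3, 4) fits (2, 2, 4, 5); releases (2, 0, 1, 0), pool now (4, 2, 5, 5)
  proc-H: need (4, 1, 1, 0) fits (4, 2, 5, 5); releases (1, 1, 1, 0), pool now (5, 3, 6, 5)
  proc-B: need (0, 1, 6, 5) fits (5, 3, 6, 5); releases (1, 0, 2, 1), pool now (6, 3, 8, 6)
  proc-I: need (4, 1, 5, 6) fits (6, 3, 8, 6); releases (0, 0, 1, 1), pool now (6, 3, 9, 7)
(3) Exactly 1 of the possible complete orderings is a safe sequence.


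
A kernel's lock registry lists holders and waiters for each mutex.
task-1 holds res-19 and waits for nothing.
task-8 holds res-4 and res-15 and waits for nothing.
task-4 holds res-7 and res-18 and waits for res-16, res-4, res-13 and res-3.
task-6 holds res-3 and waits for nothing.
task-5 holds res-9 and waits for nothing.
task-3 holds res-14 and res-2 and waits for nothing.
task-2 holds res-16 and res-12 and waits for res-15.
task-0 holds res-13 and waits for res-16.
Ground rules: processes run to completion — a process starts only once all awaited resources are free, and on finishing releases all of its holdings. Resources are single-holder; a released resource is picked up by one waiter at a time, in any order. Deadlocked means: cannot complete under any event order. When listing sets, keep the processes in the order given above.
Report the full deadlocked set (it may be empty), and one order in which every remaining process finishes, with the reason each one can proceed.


No process is deadlocked.
Key observation: although several processes wait, no cycle exists — each chain bottoms out at a free runner.
The rest can finish in the order task-8, task-2, task-0, task-1, task-3, task-6, task-5, task-4.
Verifying each step:
  task-8: no waits; runs immediately, freeing res-4 and res-15
  task-2 waits on res-15 — all released -> runs and releases res-16 and res-12
  task-0 waits on res-16 — all released -> runs and releases res-13
  task-1: no waits; runs immediately, freeing res-19
  task-3: no waits; runs immediately, freeing res-14 and res-2
  task-6: no waits; runs immediately, freeing res-3
  task-5: no waits; runs immediately, freeing res-9
  task-4 waits on res-16, res-4, res-13 and res-3 — all released -> runs and releases res-7 and res-18


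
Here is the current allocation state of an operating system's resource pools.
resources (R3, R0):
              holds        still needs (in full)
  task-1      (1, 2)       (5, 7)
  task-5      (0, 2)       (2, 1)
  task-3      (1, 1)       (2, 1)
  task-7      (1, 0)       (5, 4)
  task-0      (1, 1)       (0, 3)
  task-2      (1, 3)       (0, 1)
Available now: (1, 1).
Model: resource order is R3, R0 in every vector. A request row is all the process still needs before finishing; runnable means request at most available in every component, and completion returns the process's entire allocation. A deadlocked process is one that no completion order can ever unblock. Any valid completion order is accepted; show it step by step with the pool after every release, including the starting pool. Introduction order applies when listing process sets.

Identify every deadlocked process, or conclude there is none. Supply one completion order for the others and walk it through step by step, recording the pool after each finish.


The deadlocked set is task-1 and task-7.
Key observation: once task-2, task-3, task-0, task-5 finish, the pool peaks at (4, 8) — and every remaining process still needs more R3 than that.
One completion order for the rest: task-2, task-3, task-0, task-5. Verifying each step:
  pool = (1, 1)
  run task-2 (needs (0, 1), free (1, 1)); after release of (1, 3) the pool is (2, 4)
  run task-3 (needs (2, 1), free (2, 4)); after release of (1, 1) the pool is (3, 5)
  run task-0 (needs (0, 3), free (3, 5)); after release of (1, 1) the pool is (4, 6)
  run task-5 (needs (2, 1), free (4, 6)); after release of (0, 2) the pool is (4, 8)
The stuck group stays short no matter what:
  blocked: task-1 wants (5, 7), pool (4, 8) — not enough R3
  blocked: task-7 wants (5, 4), pool (4, 8) — not enough R3


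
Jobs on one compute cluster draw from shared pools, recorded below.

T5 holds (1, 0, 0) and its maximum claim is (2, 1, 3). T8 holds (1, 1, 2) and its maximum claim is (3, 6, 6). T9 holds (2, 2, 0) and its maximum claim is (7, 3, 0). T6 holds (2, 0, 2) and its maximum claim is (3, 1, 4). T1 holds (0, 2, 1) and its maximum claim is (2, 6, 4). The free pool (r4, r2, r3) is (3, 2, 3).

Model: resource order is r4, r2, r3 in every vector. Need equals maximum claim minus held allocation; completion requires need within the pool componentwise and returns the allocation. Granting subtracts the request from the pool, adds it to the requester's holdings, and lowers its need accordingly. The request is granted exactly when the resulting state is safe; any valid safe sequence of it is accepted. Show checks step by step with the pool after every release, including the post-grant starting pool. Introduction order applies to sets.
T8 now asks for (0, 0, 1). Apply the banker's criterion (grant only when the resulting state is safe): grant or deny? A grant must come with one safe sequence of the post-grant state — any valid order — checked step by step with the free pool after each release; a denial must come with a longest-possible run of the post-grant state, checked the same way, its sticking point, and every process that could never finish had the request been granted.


GRANT — the state after the grant stays safe, e.g. via T6, T9, T5, T1, T8.
Key observation: granting shrinks the pool to (3, 2, 2), yet T6 still fits and the chain goes through.
Verifying the post-grant state step by step:
  pool = (3, 2, 2)
  T6: need (1, 1, 2) fits (3, 2, 2); releases (2, 0, 2), pool now (5, 2, 4)
  T9: need (5, 1, 0) fits (5, 2, 4); releases (2, 2, 0), pool now (7, 4, 4)
  T5: need (1, 1, 3) fits (7, 4, 4); releases (1, 0, 0), pool now (8, 4, 4)
  T1: need (2, 4, 3) fits (8, 4, 4); releases (0, 2, 1), pool now (8, 6, 5)
  T8: need (2, 5, 3) fits (8, 6, 5); releases (1, 1, 3), pool now (9, 7, 8)


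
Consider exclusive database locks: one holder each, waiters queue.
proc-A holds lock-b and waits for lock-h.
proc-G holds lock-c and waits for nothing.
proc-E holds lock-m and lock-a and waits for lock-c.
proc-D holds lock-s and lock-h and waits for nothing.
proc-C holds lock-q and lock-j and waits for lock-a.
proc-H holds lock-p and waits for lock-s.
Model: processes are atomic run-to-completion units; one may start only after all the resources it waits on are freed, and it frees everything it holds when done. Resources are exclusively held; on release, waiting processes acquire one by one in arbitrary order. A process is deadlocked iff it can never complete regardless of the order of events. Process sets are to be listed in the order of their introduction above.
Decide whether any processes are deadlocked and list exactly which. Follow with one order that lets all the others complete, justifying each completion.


The deadlocked set is empty.
Key observation: the waits form no ring: some process can always run, and its releases unblock the others one by one.
A valid finishing order for the others: proc-D, proc-G, proc-H, proc-E, proc-C, proc-A.
Check, step by step:
  proc-D waits on nothing -> runs at once and releases lock-s and lock-h
  proc-G waits on nothing -> runs at once and releases lock-c
  proc-H: everything it awaited (lock-s) is free; runs, freeing lock-p
  proc-E: everything it awaited (lock-c) is free; runs, freeing lock-m and lock-a
  proc-C: everything it awaited (lock-a) is free; runs, freeing lock-q and lock-j
  proc-A: everything it awaited (lock-h) is free; runs, freeing lock-b


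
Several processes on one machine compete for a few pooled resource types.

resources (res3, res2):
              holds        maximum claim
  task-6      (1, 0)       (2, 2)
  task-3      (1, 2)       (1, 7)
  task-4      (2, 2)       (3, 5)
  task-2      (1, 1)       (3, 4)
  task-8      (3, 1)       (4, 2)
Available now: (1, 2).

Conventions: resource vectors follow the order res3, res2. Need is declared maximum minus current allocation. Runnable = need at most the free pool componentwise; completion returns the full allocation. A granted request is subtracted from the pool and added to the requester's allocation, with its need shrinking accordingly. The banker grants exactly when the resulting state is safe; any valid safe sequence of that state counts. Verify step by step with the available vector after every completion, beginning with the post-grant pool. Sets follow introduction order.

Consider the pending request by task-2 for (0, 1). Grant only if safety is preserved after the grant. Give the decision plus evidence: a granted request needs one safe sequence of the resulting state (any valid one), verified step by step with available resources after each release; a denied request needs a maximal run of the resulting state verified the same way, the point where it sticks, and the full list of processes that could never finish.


GRANT. The post-grant state is safe; one safe sequence: task-8, task-2, task-6, task-4, task-3.
Key observation: even at the reduced pool (1, 1), task-8 fits immediately, so safety survives the grant.
Verifying the post-grant state step by step:
  pool = (1, 1)
  task-8: need (1, 1) fits (1, 1); releases (3, 1), pool now (4, 2)
  task-2: need (2, 2) fits (4, 2); releases (1, 2), pool now (5, 4)
  task-6: need (1, 2) fits (5, 4); releases (1, 0), pool now (6, 4)
  task-4: need (1, 3) fits (6, 4); releases (2, 2), pool now (8, 6)
  task-3: need (0, 5) fits (8, 6); releases (1, 2), pool now (9, 8)


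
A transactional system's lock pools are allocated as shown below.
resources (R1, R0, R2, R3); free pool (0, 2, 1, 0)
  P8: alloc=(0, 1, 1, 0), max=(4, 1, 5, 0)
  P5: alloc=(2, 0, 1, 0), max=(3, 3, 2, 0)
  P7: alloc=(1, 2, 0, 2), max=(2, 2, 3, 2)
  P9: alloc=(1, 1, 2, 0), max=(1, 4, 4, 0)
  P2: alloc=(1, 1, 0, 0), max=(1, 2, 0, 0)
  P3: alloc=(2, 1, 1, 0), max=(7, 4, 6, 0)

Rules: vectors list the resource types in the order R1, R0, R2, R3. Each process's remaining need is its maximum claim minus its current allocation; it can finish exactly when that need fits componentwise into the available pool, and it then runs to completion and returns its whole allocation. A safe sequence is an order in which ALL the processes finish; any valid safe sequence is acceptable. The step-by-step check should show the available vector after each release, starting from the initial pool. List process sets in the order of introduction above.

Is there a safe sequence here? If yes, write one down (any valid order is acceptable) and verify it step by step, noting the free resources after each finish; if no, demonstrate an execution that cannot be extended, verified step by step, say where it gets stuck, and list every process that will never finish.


SAFE — a valid safe sequence is P2, P5, P9, P8, P7, P3.
Key observation: reading the order forward, P5 is the first process whose need (1, 3, 1, 0) meets the free pool (1, 3, 1, 0) exactly on a resource it requests.
Step-by-step check:
  pool = (0, 2, 1, 0)
  P2: need (0, 1, 0, 0) fits (0, 2, 1, 0); releases (1, 1, 0, 0), pool now (1, 3, 1, 0)
  P5: need (1, 3, 1, 0) fits (1, 3, 1, 0); releases (2, 0, 1, 0), pool now (3, 3, 2, 0)
  P9: need (0, 3, 2, 0) fits (3, 3, 2, 0); releases (1, 1, 2, 0), pool now (4, 4, 4, 0)
  P8: need (4, 0, 4, 0) fits (4, 4, 4, 0); releases (0, 1, 1, 0), pool now (4, 5, 5, 0)
  P7: need (1, 0, 3, 0) fits (4, 5, 5, 0); releases (1, 2, 0, 2), pool now (5, 7, 5, 2)
  P3: need (5, 3, 5, 0) fits (5, 7, 5, 2); releases (2, 1, 1, 0), pool now (7, 8, 6, 2)


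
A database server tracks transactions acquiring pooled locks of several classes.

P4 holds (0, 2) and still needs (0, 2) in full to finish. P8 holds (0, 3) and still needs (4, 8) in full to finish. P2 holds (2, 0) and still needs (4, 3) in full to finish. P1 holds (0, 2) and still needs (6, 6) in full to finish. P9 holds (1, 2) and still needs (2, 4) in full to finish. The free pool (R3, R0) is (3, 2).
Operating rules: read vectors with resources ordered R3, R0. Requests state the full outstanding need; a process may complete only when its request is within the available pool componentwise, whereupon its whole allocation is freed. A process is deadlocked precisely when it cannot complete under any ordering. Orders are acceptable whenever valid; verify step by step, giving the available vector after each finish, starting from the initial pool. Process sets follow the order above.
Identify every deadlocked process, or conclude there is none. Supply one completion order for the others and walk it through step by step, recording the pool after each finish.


No process is deadlocked.
Key observation: no deadlock: P4 fits now, and the freed resources carry the rest through.
One completion order for the rest: P4, P9, P2, P1, P8. Check, step by step:
  pool = (3, 2)
  P4: need (0, 2) fits (3, 2); releases (0, 2), pool now (3, 4)
  P9: need (2, 4) fits (3, 4); releases (1, 2), pool now (4, 6)
  P2: need (4, 3) fits (4, 6); releases (2, 0), pool now (6, 6)
  P1: need (6, 6) fits (6, 6); releases (0, 2), pool now (6, 8)
  P8: need (4, 8) fits (6, 8); releases (0, 3), pool now (6, 11)


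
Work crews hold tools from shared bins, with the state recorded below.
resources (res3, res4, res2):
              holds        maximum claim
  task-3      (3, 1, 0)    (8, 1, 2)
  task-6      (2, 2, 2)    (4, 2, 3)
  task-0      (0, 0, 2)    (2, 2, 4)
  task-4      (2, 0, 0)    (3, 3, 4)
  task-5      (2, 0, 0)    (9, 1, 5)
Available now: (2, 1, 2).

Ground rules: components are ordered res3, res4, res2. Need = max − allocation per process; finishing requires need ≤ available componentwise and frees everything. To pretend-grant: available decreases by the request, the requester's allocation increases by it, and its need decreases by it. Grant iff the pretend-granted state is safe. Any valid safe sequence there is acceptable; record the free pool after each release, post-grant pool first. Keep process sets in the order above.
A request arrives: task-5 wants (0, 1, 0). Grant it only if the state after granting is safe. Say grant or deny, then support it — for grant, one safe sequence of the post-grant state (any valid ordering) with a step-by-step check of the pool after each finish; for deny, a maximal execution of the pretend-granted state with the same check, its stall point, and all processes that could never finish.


DENY — the pretend-granted state is unsafe.
Key observation: after task-6, task-0 the pool peaks at (4, 2, 6), and each blocked process is short somewhere: task-3 on res3; task-4 on res4; task-5 on res3.
Pretend the grant happened; the run task-6, task-0 goes as far as possible. Step-by-step check:
  pool = (2, 0, 2)
  run task-6 (needs (2, 0, 1), free (2, 0, 2)); after release of (2, 2, 2) the pool is (4, 2, 4)
  run task-0 (needs (2, 2, 2), free (4, 2, 4)); after release of (0, 0, 2) the pool is (4, 2, 6)
  task-3 still needs (5, 0, 2) but only (4, 2, 6) is free — short on res3
  task-4 still needs (1, 3, 4) but only (4, 2, 6) is free — short on res4
  task-5 still needs (7, 0, 5) but only (4, 2, 6) is free — short on res3
Processes that could never finish after the grant: task-3, task-4 and task-5.


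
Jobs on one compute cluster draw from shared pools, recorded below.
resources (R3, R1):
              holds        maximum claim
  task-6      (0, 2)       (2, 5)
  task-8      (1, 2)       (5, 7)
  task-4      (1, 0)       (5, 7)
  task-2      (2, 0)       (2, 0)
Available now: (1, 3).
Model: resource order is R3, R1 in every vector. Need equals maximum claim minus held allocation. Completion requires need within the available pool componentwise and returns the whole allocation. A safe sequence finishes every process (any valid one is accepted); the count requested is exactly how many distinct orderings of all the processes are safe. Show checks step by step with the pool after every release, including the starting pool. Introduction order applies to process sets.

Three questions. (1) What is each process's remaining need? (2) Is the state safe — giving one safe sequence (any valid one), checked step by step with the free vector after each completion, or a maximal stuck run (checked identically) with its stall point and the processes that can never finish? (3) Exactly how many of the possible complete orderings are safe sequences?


(1) Outstanding need per process (order R3, R1):
  task-6: (2, 3)
  task-8: (4, 5)
  task-4: (4, 7)
  task-2: (0, 0)
(2) UNSAFE — no complete ordering exists.
Key observation: task-2, task-6 can finish, but then (3, 5) is all there is, and the blocked group's R3 demands exceed it.
Going as far as possible: task-2, task-6; after that, nothing fits. Walking it through:
  pool = (1, 3)
  task-2: need (0, 0) fits (1, 3); releases (2, 0), pool now (3, 3)
  task-6: need (2, 3) fits (3, 3); releases (0, 2), pool now (3, 5)
  task-8 cannot run: need (4, 5) vs free (3, 5) (insufficient R3)
  task-4 cannot run: need (4, 7) vs free (3, 5) (insufficient R3 and R1)
Processes that can never finish: task-8 and task-4.
(3) Precisely 0 of the possible complete orderings are safe sequences.


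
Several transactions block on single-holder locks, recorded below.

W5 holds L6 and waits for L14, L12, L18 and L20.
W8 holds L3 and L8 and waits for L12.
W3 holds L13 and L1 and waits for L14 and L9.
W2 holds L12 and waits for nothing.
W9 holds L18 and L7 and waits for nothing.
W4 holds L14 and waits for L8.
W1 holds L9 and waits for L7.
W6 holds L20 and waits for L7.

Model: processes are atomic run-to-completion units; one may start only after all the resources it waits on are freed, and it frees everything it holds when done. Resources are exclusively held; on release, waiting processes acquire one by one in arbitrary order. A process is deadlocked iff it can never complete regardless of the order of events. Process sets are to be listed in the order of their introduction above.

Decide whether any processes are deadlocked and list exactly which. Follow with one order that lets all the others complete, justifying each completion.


No process is deadlocked.
Key observation: the wait graph is acyclic; completion cascades from the unblocked processes through everyone else.
The rest can finish in the order W2, W8, W4, W9, W1, W6, W5, W3.
Check, step by step:
  run W2 (it waits on nothing); releases L12
  W8: everything it awaited (L12) is free; runs, freeing L3 and L8
  W4: everything it awaited (L8) is free; runs, freeing L14
  run W9 (it waits on nothing); releases L18 and L7
  W1: everything it awaited (L7) is free; runs, freeing L9
  W6: everything it awaited (L7) is free; runs, freeing L20
  W5: everything it awaited (L14, L12, L18 and L20) is free; runs, freeing L6
  W3: everything it awaited (L14 and L9) is free; runs, freeing L13 and L1
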